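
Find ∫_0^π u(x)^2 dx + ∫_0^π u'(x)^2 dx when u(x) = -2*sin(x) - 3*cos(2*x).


||u||_{H^1(0,π)}^2 = -40 + 53*π/2

u'(x) = 6*sin(2*x) - 2*cos(x).
Expand u² and (u')² and integrate term by term on (0, π), using: for integers n ≥ 1, ∫_0^π sin²(nx) dx = ∫_0^π cos²(nx) dx = π/2; for n ≠ n', ∫_0^π sin(nx)sin(n'x) dx = ∫_0^π cos(nx)cos(n'x) dx = 0; and by product-to-sum, ∫_0^π sin(nx)cos(n'x) dx = ½∫_0^π [sin((n+n')x) + sin((n−n')x)] dx, which is 0 when n+n' is even and 2n/(n²−n'²) when n+n' is odd (it need not vanish on (0, π)).
  u² squared terms: (-3)²·∫cos(2x)² dx = 9·π/2 = 9*π/2;  (-2)²·∫sin(x)² dx = 4·π/2 = 2*π.
  u² cross terms: 2·(-3)·(-2)·∫cos(2x)·sin(x) dx = 12·(-2/3) = -8.
  So ∫_0^π u² dx = 9*π/2 + 2*π − 8 = -8 + 13*π/2.
  (u')² squared terms: (-2)²·∫cos(x)² dx = 4·π/2 = 2*π;  (6)²·∫sin(2x)² dx = 36·π/2 = 18*π.
  (u')² cross terms: 2·(-2)·(6)·∫cos(x)·sin(2x) dx = -24·(4/3) = -32.
  So ∫_0^π (u')² dx = 2*π + 18*π − 32 = -32 + 20*π.
||u||_{H^1}^2 = (-8 + 13*π/2) + (-32 + 20*π) = -40 + 53*π/2.


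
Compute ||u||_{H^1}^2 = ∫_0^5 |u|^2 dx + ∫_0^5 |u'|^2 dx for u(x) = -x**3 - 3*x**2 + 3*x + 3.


||u||_{H^1}^2 = 254805/7

The H^1 norm (squared) on an interval (0, L) is
  ||u||_{H^1}^2 = ∫_0^L u(x)^2 dx + ∫_0^L u'(x)^2 dx.
Compute u'(x) = -3*x**2 - 6*x + 3.
Then u(x)^2 = x**6 + 6*x**5 + 3*x**4 - 24*x**3 - 9*x**2 + 18*x + 9 and u'(x)^2 = 9*x**4 + 36*x**3 + 18*x**2 - 36*x + 9.
Integrate each monomial from 0 to 5 using ∫_0^5 c·x^n dx = c·5^(n+1)/(n+1):
  ∫_0^5 u(x)^2 dx = ∫_0^5 (x^6 + 6*x^5 + 3*x^4 - 24*x^3 - 9*x^2 + 18*x + 9) dx. Term by term:
    ∫_0^5 x^6 dx = 78125/7;  ∫_0^5 6*x^5 dx = 15625;  ∫_0^5 3*x^4 dx = 1875;
    ∫_0^5 -24*x^3 dx = -3750;  ∫_0^5 -9*x^2 dx = -375;  ∫_0^5 18*x dx = 225;
    ∫_0^5 9 dx = 45.
  Sum: 78125/7 + 15625 + 1875 − 3750 − 375 + 225 + 45 = 173640/7.
  ∫_0^5 u'(x)^2 dx = ∫_0^5 (9*x^4 + 36*x^3 + 18*x^2 - 36*x + 9) dx. Term by term:
    ∫_0^5 9*x^4 dx = 5625;  ∫_0^5 36*x^3 dx = 5625;  ∫_0^5 18*x^2 dx = 750;
    ∫_0^5 -36*x dx = -450;  ∫_0^5 9 dx = 45.
  Sum: 5625 + 5625 + 750 − 450 + 45 = 11595.
Adding: ||u||_{H^1}^2 = 173640/7 + 11595 = 254805/7.


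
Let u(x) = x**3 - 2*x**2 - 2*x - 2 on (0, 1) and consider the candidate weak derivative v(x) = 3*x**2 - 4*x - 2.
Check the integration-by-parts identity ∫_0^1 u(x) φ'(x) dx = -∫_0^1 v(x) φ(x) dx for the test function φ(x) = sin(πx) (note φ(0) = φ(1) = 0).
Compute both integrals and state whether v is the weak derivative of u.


LHS = 12/π^3 + 5/π, RHS = 12/π^3 + 5/π. Yes, v = u' weakly.

u(x) = x**3 - 2*x**2 - 2*x - 2, classical derivative u'(x) = 3*x**2 - 4*x - 2.
φ(x) = sin(πx), so φ'(x) = π*cos(π*x).
Note φ(0) = φ(1) = 0, so the boundary term u·φ vanishes.
LHS = ∫_0^1 u(x) φ'(x) dx = ∫_0^1 (π*x^3*cos(π*x) - 2*π*x^2*cos(π*x) - 2*π*x*cos(π*x) - 2*π*cos(π*x)) dx. Term by term:
  ∫_0^1 -2*π*cos(π*x) dx = 0;  ∫_0^1 π*x^3*cos(π*x) dx = -3/π + 12/π^3;  ∫_0^1 -2*π*x*cos(π*x) dx = 4/π;
  ∫_0^1 -2*π*x^2*cos(π*x) dx = 4/π.
Sum: 0 + -3/π + 12/π^3 + 4/π + 4/π = 12/π^3 + 5/π.
So LHS = 12/π^3 + 5/π.
∫_0^1 v(x) φ(x) dx = ∫_0^1 (3*x^2*sin(π*x) - 4*x*sin(π*x) - 2*sin(π*x)) dx. Term by term:
  ∫_0^1 -2*sin(π*x) dx = -4/π;  ∫_0^1 -4*x*sin(π*x) dx = -4/π;  ∫_0^1 3*x^2*sin(π*x) dx = -12/π^3 + 3/π.
Sum: -4/π − 4/π + -12/π^3 + 3/π = -5/π - 12/π^3.
So RHS = -∫_0^1 v(x) φ(x) dx = 12/π^3 + 5/π.
LHS = RHS, so the identity holds for this test φ.
Moreover u is smooth here and v(x) = u'(x) = 3*x**2 - 4*x - 2 pointwise, so the identity holds for every test function. Hence v is the weak derivative of u.


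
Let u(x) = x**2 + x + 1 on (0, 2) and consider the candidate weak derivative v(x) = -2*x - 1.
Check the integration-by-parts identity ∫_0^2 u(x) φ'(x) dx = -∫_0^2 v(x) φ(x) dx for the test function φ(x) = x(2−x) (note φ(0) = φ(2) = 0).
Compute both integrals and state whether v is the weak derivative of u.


LHS = -4, RHS = 4. No, v is not the weak derivative of u.

u(x) = x**2 + x + 1, classical derivative u'(x) = 2*x + 1.
φ(x) = x(2−x), so φ'(x) = 2 - 2*x.
Note φ(0) = φ(2) = 0, so the boundary term u·φ vanishes.
LHS = ∫_0^2 u(x) φ'(x) dx = ∫_0^2 (2 - 2*x^3) dx. Term by term:
  ∫_0^2 -2*x^3 dx = -8;  ∫_0^2 2 dx = 4.
Sum: -8 + 4 = -4.
So LHS = -4.
∫_0^2 v(x) φ(x) dx = ∫_0^2 (2*x^3 - 3*x^2 - 2*x) dx. Term by term:
  ∫_0^2 2*x^3 dx = 8;  ∫_0^2 -3*x^2 dx = -8;  ∫_0^2 -2*x dx = -4.
Sum: 8 − 8 − 4 = -4.
So RHS = -∫_0^2 v(x) φ(x) dx = 4.
LHS − RHS = -8 ≠ 0, so the identity fails.
(For a valid weak derivative the identity must hold for EVERY test function, in particular this one. The failure shows v is NOT the weak derivative of u.)
Correct weak derivative would be u'(x) = 2*x + 1.


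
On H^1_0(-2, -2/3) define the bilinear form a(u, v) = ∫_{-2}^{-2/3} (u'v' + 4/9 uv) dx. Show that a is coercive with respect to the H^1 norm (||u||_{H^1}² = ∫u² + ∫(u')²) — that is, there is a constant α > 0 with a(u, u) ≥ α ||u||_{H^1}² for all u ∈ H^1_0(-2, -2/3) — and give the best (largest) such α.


α = (64 + 81*π^2)/(9*(16 + 9*π^2))

Coercivity of a(·,·) on H^1_0(-2, -2/3) means a(u, u) ≥ α ||u||_{H^1}² for every u ∈ H^1_0.
The interval has length L = 4/3, and Poincaré/coercivity depend only on L. Here a(u, u) = ∫(u')² + (4/9)·∫u².
Here 0 < c = 4/9 < 1. The condition a(u,u) ≥ α||u||_{H^1}² reads (1−α)∫(u')² ≥ (α−c)∫u². Any admissible α is ≤ 1 (rapidly oscillating u have ∫u²/∫(u')² → 0), and α = 1 would force 0 ≥ (1−c)∫u², impossible since c < 1; so 1−α > 0. By the sharp Poincaré inequality on H^1_0 of an interval of length L, ∫(u')² ≥ (π/L)²∫u² with equality for the first sine mode sin(π(x−x₀)/L) (x₀ the left endpoint), so the inequality holds for all u iff (1−α)(π/L)² ≥ α − c, i.e. α ≤ ((π/L)² + c)/((π/L)² + 1) = (1 + c(L/π)²)/(1 + (L/π)²). With (π/L)² = 9*π^2/16 and c = 4/9, the largest admissible constant is α = ((π/L)² + c)/((π/L)² + 1).
Simplifying, α = (64 + 81*π^2)/(9*(16 + 9*π^2)).


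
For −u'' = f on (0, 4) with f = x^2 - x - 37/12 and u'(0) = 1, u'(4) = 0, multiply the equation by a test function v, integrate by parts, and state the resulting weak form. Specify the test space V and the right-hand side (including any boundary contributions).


V = H^1(0, 4) (v unrestricted at boundary; u is determined up to an additive constant); weak form: ∫_0^4 u'v' dx = ∫_0^4 (x^2 - x - 37/12) v dx − v(0) for all v ∈ V.

Multiply both sides by a test function v and integrate from 0 to 4:
  ∫_0^4 −u''(x) v(x) dx = ∫_0^4 f(x) v(x) dx.
Integrate the LHS by parts once:
  ∫_0^4 −u'' v dx = −[u'(x) v(x)]_0^4 + ∫_0^4 u'(x) v'(x) dx.
Thus ∫_0^4 u'(x) v'(x) dx = ∫_0^4 f(x) v(x) dx + [u'(x) v(x)]_0^4.
Choose V so that boundary terms are either known or forced to vanish.
u has inhomogeneous Neumann u'(0) = 1, u'(4) = 0. [u' v]_0^4 = (0)·v(4) − (1)·v(0) = − v(0). Take V = H^1(0, 4); boundary term becomes part of RHS.
Weak formulation: find u (satisfying any essential BC) such that ∫_0^4 u'(x) v'(x) dx = ∫_0^4 f v dx − v(0) for all v ∈ V (Neumann data are natural BCs: they enter the RHS as boundary terms).
Substituting f(x) = x^2 - x - 37/12, the right-hand side is ∫_0^4 (x^2 - x - 37/12) v dx − v(0).
Compatibility check (pure Neumann): taking v ≡ 1 ∈ V gives 0 = ∫_0^4 f dx + (0) − (1), i.e. ∫_0^4 f dx must equal u'(0) − u'(4) = 1. Indeed ∫_0^4 (x^2 - x - 37/12) dx = 1, so the data are compatible. The solution is then unique only up to an additive constant (fix it e.g. by requiring ∫_0^4 u dx = 0).


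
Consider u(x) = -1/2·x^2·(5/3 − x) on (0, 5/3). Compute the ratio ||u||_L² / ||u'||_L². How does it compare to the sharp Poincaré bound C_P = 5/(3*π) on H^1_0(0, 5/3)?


||u||_L² / ||u'||_L² = 5*sqrt(14)/42 < C_P = 5/(3*π).

u(x) = -1/2·x^2·(5/3 − x), so u'(x) = x*(9*x - 10)/6.
u(x) = -1/2·x^2·(5/3 − x) vanishes at x = 0 and x = 5/3, so u ∈ H^1_0(0, 5/3). Differentiate via the product rule and integrate the resulting polynomials term by term.
  ∫_0^5/3 u² dx = ∫_0^5/3 (x^6/4 - 5*x^5/6 + 25*x^4/36) dx. Term by term:
    ∫_0^5/3 x^6/4 dx = 78125/61236;  ∫_0^5/3 -5*x^5/6 dx = -78125/26244;  ∫_0^5/3 25*x^4/36 dx = 15625/8748.
  Sum: 78125/61236 − 78125/26244 + 15625/8748 = 15625/183708.
  ∫_0^5/3 (u')² dx = ∫_0^5/3 (9*x^4/4 - 5*x^3 + 25*x^2/9) dx. Term by term:
    ∫_0^5/3 9*x^4/4 dx = 625/108;  ∫_0^5/3 -5*x^3 dx = -3125/324;  ∫_0^5/3 25*x^2/9 dx = 3125/729.
  Sum: 625/108 − 3125/324 + 3125/729 = 625/1458.
∫_0^5/3 u² dx = 15625/183708, so ||u||_L² = 125*sqrt(7)/1134.
∫_0^5/3 (u')² dx = 625/1458, so ||u'||_L² = 25*sqrt(2)/54.
Ratio ||u||_L² / ||u'||_L² = 5*sqrt(14)/42.
Sharp Poincaré constant on H^1_0(0, 5/3) is C_P = L/π = 5/(3*π), achieved by sin(3*π/5·x).
A polynomial bump cannot attain the sharp Poincaré constant (only the first sine eigenfunction does), so the ratio is strictly less than C_P, consistent with ||u||_L² ≤ C_P ||u'||_L².


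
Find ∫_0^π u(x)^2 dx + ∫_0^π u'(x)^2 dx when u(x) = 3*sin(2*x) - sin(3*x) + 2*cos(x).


||u||_{H^1(0,π)}^2 = 32 + 63*π/2

u'(x) = -2*sin(x) + 6*cos(2*x) - 3*cos(3*x).
Expand u² and (u')² and integrate term by term on (0, π), using: for integers n ≥ 1, ∫_0^π sin²(nx) dx = ∫_0^π cos²(nx) dx = π/2; for n ≠ n', ∫_0^π sin(nx)sin(n'x) dx = ∫_0^π cos(nx)cos(n'x) dx = 0; and by product-to-sum, ∫_0^π sin(nx)cos(n'x) dx = ½∫_0^π [sin((n+n')x) + sin((n−n')x)] dx, which is 0 when n+n' is even and 2n/(n²−n'²) when n+n' is odd (it need not vanish on (0, π)).
  u² squared terms: (-1)²·∫sin(3x)² dx = 1·π/2 = π/2;  (2)²·∫cos(x)² dx = 4·π/2 = 2*π;  (3)²·∫sin(2x)² dx = 9·π/2 = 9*π/2.
  u² cross terms: 2·(-1)·(2)·∫sin(3x)·cos(x) dx = -4·(0) = 0;  2·(-1)·(3)·∫sin(3x)·sin(2x) dx = -6·(0) = 0;  2·(2)·(3)·∫cos(x)·sin(2x) dx = 12·(4/3) = 16.
  So ∫_0^π u² dx = π/2 + 2*π + 9*π/2 + 0 + 0 + 16 = 16 + 7*π.
  (u')² squared terms: (-3)²·∫cos(3x)² dx = 9·π/2 = 9*π/2;  (-2)²·∫sin(x)² dx = 4·π/2 = 2*π;  (6)²·∫cos(2x)² dx = 36·π/2 = 18*π.
  (u')² cross terms: 2·(-3)·(-2)·∫cos(3x)·sin(x) dx = 12·(0) = 0;  2·(-3)·(6)·∫cos(3x)·cos(2x) dx = -36·(0) = 0;  2·(-2)·(6)·∫sin(x)·cos(2x) dx = -24·(-2/3) = 16.
  So ∫_0^π (u')² dx = 9*π/2 + 2*π + 18*π + 0 + 0 + 16 = 16 + 49*π/2.
||u||_{H^1}^2 = (16 + 7*π) + (16 + 49*π/2) = 32 + 63*π/2.


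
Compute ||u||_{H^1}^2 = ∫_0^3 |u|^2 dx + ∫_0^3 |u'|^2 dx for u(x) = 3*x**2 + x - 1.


||u||_{H^1}^2 = 8889/10

The H^1 norm (squared) on an interval (0, L) is
  ||u||_{H^1}^2 = ∫_0^L u(x)^2 dx + ∫_0^L u'(x)^2 dx.
Compute u'(x) = 6*x + 1.
Then u(x)^2 = 9*x**4 + 6*x**3 - 5*x**2 - 2*x + 1 and u'(x)^2 = 36*x**2 + 12*x + 1.
Integrate each monomial from 0 to 3 using ∫_0^3 c·x^n dx = c·3^(n+1)/(n+1):
  ∫_0^3 u(x)^2 dx = ∫_0^3 (9*x^4 + 6*x^3 - 5*x^2 - 2*x + 1) dx. Term by term:
    ∫_0^3 9*x^4 dx = 2187/5;  ∫_0^3 6*x^3 dx = 243/2;  ∫_0^3 -5*x^2 dx = -45;
    ∫_0^3 -2*x dx = -9;  ∫_0^3 1 dx = 3.
  Sum: 2187/5 + 243/2 − 45 − 9 + 3 = 5079/10.
  ∫_0^3 u'(x)^2 dx = ∫_0^3 (36*x^2 + 12*x + 1) dx. Term by term:
    ∫_0^3 36*x^2 dx = 324;  ∫_0^3 12*x dx = 54;  ∫_0^3 1 dx = 3.
  Sum: 324 + 54 + 3 = 381.
Adding: ||u||_{H^1}^2 = 5079/10 + 381 = 8889/10.


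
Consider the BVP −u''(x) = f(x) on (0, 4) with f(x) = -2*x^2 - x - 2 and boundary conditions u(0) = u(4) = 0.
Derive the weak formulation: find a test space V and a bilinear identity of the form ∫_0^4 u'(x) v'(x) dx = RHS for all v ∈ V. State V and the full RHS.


V = H^1_0(0, 4) (so v(0) = v(4) = 0); weak form: ∫_0^4 u'v' dx = ∫_0^4 (-2*x^2 - x - 2) v dx for all v ∈ V.

Multiply both sides by a test function v and integrate from 0 to 4:
  ∫_0^4 −u''(x) v(x) dx = ∫_0^4 f(x) v(x) dx.
Integrate the LHS by parts once:
  ∫_0^4 −u'' v dx = −[u'(x) v(x)]_0^4 + ∫_0^4 u'(x) v'(x) dx.
Thus ∫_0^4 u'(x) v'(x) dx = ∫_0^4 f(x) v(x) dx + [u'(x) v(x)]_0^4.
Choose V so that boundary terms are either known or forced to vanish.
u is Dirichlet: u(0) = u(4) = 0. Let V = H^1_0(0, 4); then v(0) = v(4) = 0, and [u' v]_0^4 = 0.
Weak formulation: find u (satisfying any essential BC) such that ∫_0^4 u'(x) v'(x) dx = ∫_0^4 f v dx for all v ∈ V.
Substituting f(x) = -2*x^2 - x - 2, the right-hand side is ∫_0^4 (-2*x^2 - x - 2) v dx.


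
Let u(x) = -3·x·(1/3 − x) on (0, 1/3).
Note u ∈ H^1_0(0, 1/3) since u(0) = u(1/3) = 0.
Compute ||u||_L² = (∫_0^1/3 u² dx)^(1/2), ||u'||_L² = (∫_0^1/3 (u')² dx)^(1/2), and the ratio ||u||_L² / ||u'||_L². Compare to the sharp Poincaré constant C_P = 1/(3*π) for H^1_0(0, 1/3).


||u||_L² / ||u'||_L² = sqrt(10)/30 < C_P = 1/(3*π).

u(x) = -3·x·(1/3 − x), so u'(x) = 6*x - 1.
u(x) = -3·x·(1/3 − x) vanishes at x = 0 and x = 1/3, so u ∈ H^1_0(0, 1/3). Differentiate via the product rule and integrate the resulting polynomials term by term.
  ∫_0^1/3 u² dx = ∫_0^1/3 (9*x^4 - 6*x^3 + x^2) dx. Term by term:
    ∫_0^1/3 9*x^4 dx = 1/135;  ∫_0^1/3 -6*x^3 dx = -1/54;  ∫_0^1/3 x^2 dx = 1/81.
  Sum: 1/135 − 1/54 + 1/81 = 1/810.
  ∫_0^1/3 (u')² dx = ∫_0^1/3 (36*x^2 - 12*x + 1) dx. Term by term:
    ∫_0^1/3 36*x^2 dx = 4/9;  ∫_0^1/3 -12*x dx = -2/3;  ∫_0^1/3 1 dx = 1/3.
  Sum: 4/9 − 2/3 + 1/3 = 1/9.
∫_0^1/3 u² dx = 1/810, so ||u||_L² = sqrt(10)/90.
∫_0^1/3 (u')² dx = 1/9, so ||u'||_L² = 1/3.
Ratio ||u||_L² / ||u'||_L² = sqrt(10)/30.
Sharp Poincaré constant on H^1_0(0, 1/3) is C_P = L/π = 1/(3*π), achieved by sin(3*π·x).
A polynomial bump cannot attain the sharp Poincaré constant (only the first sine eigenfunction does), so the ratio is strictly less than C_P, consistent with ||u||_L² ≤ C_P ||u'||_L².


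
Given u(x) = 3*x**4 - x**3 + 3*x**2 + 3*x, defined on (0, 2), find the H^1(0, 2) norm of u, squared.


||u||_{H^1}^2 = 141294/35

The H^1 norm (squared) on an interval (0, L) is
  ||u||_{H^1}^2 = ∫_0^L u(x)^2 dx + ∫_0^L u'(x)^2 dx.
Compute u'(x) = 12*x**3 - 3*x**2 + 6*x + 3.
Then u(x)^2 = 9*x**8 - 6*x**7 + 19*x**6 + 12*x**5 + 3*x**4 + 18*x**3 + 9*x**2 and u'(x)^2 = 144*x**6 - 72*x**5 + 153*x**4 + 36*x**3 + 18*x**2 + 36*x + 9.
Integrate each monomial from 0 to 2 using ∫_0^2 c·x^n dx = c·2^(n+1)/(n+1):
  ∫_0^2 u(x)^2 dx = ∫_0^2 (9*x^8 - 6*x^7 + 19*x^6 + 12*x^5 + 3*x^4 + 18*x^3 + 9*x^2) dx. Term by term:
    ∫_0^2 9*x^8 dx = 512;  ∫_0^2 -6*x^7 dx = -192;  ∫_0^2 19*x^6 dx = 2432/7;
    ∫_0^2 12*x^5 dx = 128;  ∫_0^2 3*x^4 dx = 96/5;  ∫_0^2 18*x^3 dx = 72;
    ∫_0^2 9*x^2 dx = 24.
  Sum: 512 − 192 + 2432/7 + 128 + 96/5 + 72 + 24 = 31872/35.
  ∫_0^2 u'(x)^2 dx = ∫_0^2 (144*x^6 - 72*x^5 + 153*x^4 + 36*x^3 + 18*x^2 + 36*x + 9) dx. Term by term:
    ∫_0^2 144*x^6 dx = 18432/7;  ∫_0^2 -72*x^5 dx = -768;  ∫_0^2 153*x^4 dx = 4896/5;
    ∫_0^2 36*x^3 dx = 144;  ∫_0^2 18*x^2 dx = 48;  ∫_0^2 36*x dx = 72;
    ∫_0^2 9 dx = 18.
  Sum: 18432/7 − 768 + 4896/5 + 144 + 48 + 72 + 18 = 109422/35.
Adding: ||u||_{H^1}^2 = 31872/35 + 109422/35 = 141294/35.


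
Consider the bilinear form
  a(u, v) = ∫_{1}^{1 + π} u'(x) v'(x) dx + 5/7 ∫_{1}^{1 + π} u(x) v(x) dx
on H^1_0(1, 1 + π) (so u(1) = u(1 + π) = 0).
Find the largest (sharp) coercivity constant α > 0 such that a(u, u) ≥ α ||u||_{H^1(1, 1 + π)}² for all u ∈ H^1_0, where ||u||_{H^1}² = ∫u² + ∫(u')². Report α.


α = 6/7

Coercivity of a(·,·) on H^1_0(1, 1 + π) means a(u, u) ≥ α ||u||_{H^1}² for every u ∈ H^1_0.
The interval has length L = π, and Poincaré/coercivity depend only on L. Here a(u, u) = ∫(u')² + (5/7)·∫u².
Here 0 < c = 5/7 < 1. The condition a(u,u) ≥ α||u||_{H^1}² reads (1−α)∫(u')² ≥ (α−c)∫u². Any admissible α is ≤ 1 (rapidly oscillating u have ∫u²/∫(u')² → 0), and α = 1 would force 0 ≥ (1−c)∫u², impossible since c < 1; so 1−α > 0. By the sharp Poincaré inequality on H^1_0 of an interval of length L, ∫(u')² ≥ (π/L)²∫u² with equality for the first sine mode sin(π(x−x₀)/L) (x₀ the left endpoint), so the inequality holds for all u iff (1−α)(π/L)² ≥ α − c, i.e. α ≤ ((π/L)² + c)/((π/L)² + 1) = (1 + c(L/π)²)/(1 + (L/π)²). With (π/L)² = 1 and c = 5/7, the largest admissible constant is α = ((π/L)² + c)/((π/L)² + 1).
Simplifying, α = 6/7.


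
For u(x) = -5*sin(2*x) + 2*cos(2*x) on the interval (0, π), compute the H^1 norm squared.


||u||_{H^1(0,π)}^2 = 145*π/2

u'(x) = -4*sin(2*x) - 10*cos(2*x).
Expand u² and (u')² and integrate term by term on (0, π), using: for integers n ≥ 1, ∫_0^π sin²(nx) dx = ∫_0^π cos²(nx) dx = π/2; for n ≠ n', ∫_0^π sin(nx)sin(n'x) dx = ∫_0^π cos(nx)cos(n'x) dx = 0; and by product-to-sum, ∫_0^π sin(nx)cos(n'x) dx = ½∫_0^π [sin((n+n')x) + sin((n−n')x)] dx, which is 0 when n+n' is even and 2n/(n²−n'²) when n+n' is odd (it need not vanish on (0, π)).
  u² squared terms: (-5)²·∫sin(2x)² dx = 25·π/2 = 25*π/2;  (2)²·∫cos(2x)² dx = 4·π/2 = 2*π.
  u² cross terms: 2·(-5)·(2)·∫sin(2x)·cos(2x) dx = -20·(0) = 0.
  So ∫_0^π u² dx = 25*π/2 + 2*π + 0 = 29*π/2.
  (u')² squared terms: (-10)²·∫cos(2x)² dx = 100·π/2 = 50*π;  (-4)²·∫sin(2x)² dx = 16·π/2 = 8*π.
  (u')² cross terms: 2·(-10)·(-4)·∫cos(2x)·sin(2x) dx = 80·(0) = 0.
  So ∫_0^π (u')² dx = 50*π + 8*π + 0 = 58*π.
||u||_{H^1}^2 = (29*π/2) + (58*π) = 145*π/2.


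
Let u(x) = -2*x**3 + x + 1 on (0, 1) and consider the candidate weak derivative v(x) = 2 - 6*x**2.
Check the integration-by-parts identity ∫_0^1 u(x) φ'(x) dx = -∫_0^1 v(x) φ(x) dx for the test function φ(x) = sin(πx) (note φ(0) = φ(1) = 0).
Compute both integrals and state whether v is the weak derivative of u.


LHS = -24/π^3 + 4/π, RHS = -24/π^3 + 2/π. No, v is not the weak derivative of u.

u(x) = -2*x**3 + x + 1, classical derivative u'(x) = 1 - 6*x**2.
φ(x) = sin(πx), so φ'(x) = π*cos(π*x).
Note φ(0) = φ(1) = 0, so the boundary term u·φ vanishes.
LHS = ∫_0^1 u(x) φ'(x) dx = ∫_0^1 (-2*π*x^3*cos(π*x) + π*x*cos(π*x) + π*cos(π*x)) dx. Term by term:
  ∫_0^1 π*cos(π*x) dx = 0;  ∫_0^1 π*x*cos(π*x) dx = -2/π;  ∫_0^1 -2*π*x^3*cos(π*x) dx = -24/π^3 + 6/π.
Sum: 0 − 2/π + -24/π^3 + 6/π = -24/π^3 + 4/π.
So LHS = -24/π^3 + 4/π.
∫_0^1 v(x) φ(x) dx = ∫_0^1 (-6*x^2*sin(π*x) + 2*sin(π*x)) dx. Term by term:
  ∫_0^1 2*sin(π*x) dx = 4/π;  ∫_0^1 -6*x^2*sin(π*x) dx = -6/π + 24/π^3.
Sum: 4/π + -6/π + 24/π^3 = -2/π + 24/π^3.
So RHS = -∫_0^1 v(x) φ(x) dx = -24/π^3 + 2/π.
LHS − RHS = 2/π ≠ 0, so the identity fails.
(For a valid weak derivative the identity must hold for EVERY test function, in particular this one. The failure shows v is NOT the weak derivative of u.)
Correct weak derivative would be u'(x) = 1 - 6*x**2.


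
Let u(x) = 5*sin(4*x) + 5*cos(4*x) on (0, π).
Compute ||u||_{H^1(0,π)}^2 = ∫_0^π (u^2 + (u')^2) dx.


||u||_{H^1(0,π)}^2 = 425*π

u'(x) = -20*sin(4*x) + 20*cos(4*x).
Expand u² and (u')² and integrate term by term on (0, π), using: for integers n ≥ 1, ∫_0^π sin²(nx) dx = ∫_0^π cos²(nx) dx = π/2; for n ≠ n', ∫_0^π sin(nx)sin(n'x) dx = ∫_0^π cos(nx)cos(n'x) dx = 0; and by product-to-sum, ∫_0^π sin(nx)cos(n'x) dx = ½∫_0^π [sin((n+n')x) + sin((n−n')x)] dx, which is 0 when n+n' is even and 2n/(n²−n'²) when n+n' is odd (it need not vanish on (0, π)).
  u² squared terms: (5)²·∫cos(4x)² dx = 25·π/2 = 25*π/2;  (5)²·∫sin(4x)² dx = 25·π/2 = 25*π/2.
  u² cross terms: 2·(5)·(5)·∫cos(4x)·sin(4x) dx = 50·(0) = 0.
  So ∫_0^π u² dx = 25*π/2 + 25*π/2 + 0 = 25*π.
  (u')² squared terms: (-20)²·∫sin(4x)² dx = 400·π/2 = 200*π;  (20)²·∫cos(4x)² dx = 400·π/2 = 200*π.
  (u')² cross terms: 2·(-20)·(20)·∫sin(4x)·cos(4x) dx = -800·(0) = 0.
  So ∫_0^π (u')² dx = 200*π + 200*π + 0 = 400*π.
||u||_{H^1}^2 = (25*π) + (400*π) = 425*π.


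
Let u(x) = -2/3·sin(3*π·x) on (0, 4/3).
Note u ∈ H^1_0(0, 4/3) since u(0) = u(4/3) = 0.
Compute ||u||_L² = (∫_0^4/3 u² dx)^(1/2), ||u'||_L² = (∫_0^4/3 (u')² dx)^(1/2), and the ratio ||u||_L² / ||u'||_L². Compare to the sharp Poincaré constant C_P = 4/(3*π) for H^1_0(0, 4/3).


||u||_L² / ||u'||_L² = 1/(3*π) < C_P = 4/(3*π).

u(x) = -2/3·sin(3*π·x), so u'(x) = -2*π*cos(3*π*x).
Writing u(x) = A·sin(kπx/L) with A = -2/3 and k = 4, use ∫_0^L sin²(kπx/L) dx = L/2 and ∫_0^L cos²(kπx/L) dx = L/2.
u² = 4/9·sin²(3*π·x) and (u')² = 4*π^2·cos²(3*π·x), and each of sin², cos² integrates to L/2 = 2/3 over (0, 4/3).
∫_0^4/3 u² dx = 8/27, so ||u||_L² = 2*sqrt(6)/9.
∫_0^4/3 (u')² dx = 8*π^2/3, so ||u'||_L² = 2*sqrt(6)*π/3.
Ratio ||u||_L² / ||u'||_L² = 1/(3*π).
Sharp Poincaré constant on H^1_0(0, 4/3) is C_P = L/π = 4/(3*π), achieved by sin(3*π/4·x).
This is the k = 4 harmonic; the ratio L/(kπ) is strictly less than C_P = L/π, consistent with the sharp inequality ||u||_L² ≤ C_P ||u'||_L².


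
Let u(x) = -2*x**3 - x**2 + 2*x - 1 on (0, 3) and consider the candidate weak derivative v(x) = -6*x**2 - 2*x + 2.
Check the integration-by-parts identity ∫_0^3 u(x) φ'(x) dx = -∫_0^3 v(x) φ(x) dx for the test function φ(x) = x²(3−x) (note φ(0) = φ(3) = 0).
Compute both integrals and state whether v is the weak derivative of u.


LHS = 783/5, RHS = 783/5. Yes, v = u' weakly.

u(x) = -2*x**3 - x**2 + 2*x - 1, classical derivative u'(x) = -6*x**2 - 2*x + 2.
φ(x) = x²(3−x), so φ'(x) = 3*x*(2 - x).
Note φ(0) = φ(3) = 0, so the boundary term u·φ vanishes.
LHS = ∫_0^3 u(x) φ'(x) dx = ∫_0^3 (6*x^5 - 9*x^4 - 12*x^3 + 15*x^2 - 6*x) dx. Term by term:
  ∫_0^3 6*x^5 dx = 729;  ∫_0^3 -9*x^4 dx = -2187/5;  ∫_0^3 -12*x^3 dx = -243;
  ∫_0^3 15*x^2 dx = 135;  ∫_0^3 -6*x dx = -27.
Sum: 729 − 2187/5 − 243 + 135 − 27 = 783/5.
So LHS = 783/5.
∫_0^3 v(x) φ(x) dx = ∫_0^3 (6*x^5 - 16*x^4 - 8*x^3 + 6*x^2) dx. Term by term:
  ∫_0^3 6*x^5 dx = 729;  ∫_0^3 -16*x^4 dx = -3888/5;  ∫_0^3 -8*x^3 dx = -162;
  ∫_0^3 6*x^2 dx = 54.
Sum: 729 − 3888/5 − 162 + 54 = -783/5.
So RHS = -∫_0^3 v(x) φ(x) dx = 783/5.
LHS = RHS, so the identity holds for this test φ.
Moreover u is smooth here and v(x) = u'(x) = -6*x**2 - 2*x + 2 pointwise, so the identity holds for every test function. Hence v is the weak derivative of u.


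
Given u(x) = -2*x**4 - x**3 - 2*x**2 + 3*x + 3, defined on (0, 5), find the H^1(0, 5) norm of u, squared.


||u||_{H^1}^2 = 126780320/63

The H^1 norm (squared) on an interval (0, L) is
  ||u||_{H^1}^2 = ∫_0^L u(x)^2 dx + ∫_0^L u'(x)^2 dx.
Compute u'(x) = -8*x**3 - 3*x**2 - 4*x + 3.
Then u(x)^2 = 4*x**8 + 4*x**7 + 9*x**6 - 8*x**5 - 14*x**4 - 18*x**3 - 3*x**2 + 18*x + 9 and u'(x)^2 = 64*x**6 + 48*x**5 + 73*x**4 - 24*x**3 - 2*x**2 - 24*x + 9.
Integrate each monomial from 0 to 5 using ∫_0^5 c·x^n dx = c·5^(n+1)/(n+1):
  ∫_0^5 u(x)^2 dx = ∫_0^5 (4*x^8 + 4*x^7 + 9*x^6 - 8*x^5 - 14*x^4 - 18*x^3 - 3*x^2 + 18*x + 9) dx. Term by term:
    ∫_0^5 4*x^8 dx = 7812500/9;  ∫_0^5 4*x^7 dx = 390625/2;  ∫_0^5 9*x^6 dx = 703125/7;
    ∫_0^5 -8*x^5 dx = -62500/3;  ∫_0^5 -14*x^4 dx = -8750;  ∫_0^5 -18*x^3 dx = -5625/2;
    ∫_0^5 -3*x^2 dx = -125;  ∫_0^5 18*x dx = 225;  ∫_0^5 9 dx = 45.
  Sum: 7812500/9 + 390625/2 + 703125/7 − 62500/3 − 8750 − 5625/2 − 125 + 225 + 45 = 71288510/63.
  ∫_0^5 u'(x)^2 dx = ∫_0^5 (64*x^6 + 48*x^5 + 73*x^4 - 24*x^3 - 2*x^2 - 24*x + 9) dx. Term by term:
    ∫_0^5 64*x^6 dx = 5000000/7;  ∫_0^5 48*x^5 dx = 125000;  ∫_0^5 73*x^4 dx = 45625;
    ∫_0^5 -24*x^3 dx = -3750;  ∫_0^5 -2*x^2 dx = -250/3;  ∫_0^5 -24*x dx = -300;
    ∫_0^5 9 dx = 45.
  Sum: 5000000/7 + 125000 + 45625 − 3750 − 250/3 − 300 + 45 = 18497270/21.
Adding: ||u||_{H^1}^2 = 71288510/63 + 18497270/21 = 126780320/63.


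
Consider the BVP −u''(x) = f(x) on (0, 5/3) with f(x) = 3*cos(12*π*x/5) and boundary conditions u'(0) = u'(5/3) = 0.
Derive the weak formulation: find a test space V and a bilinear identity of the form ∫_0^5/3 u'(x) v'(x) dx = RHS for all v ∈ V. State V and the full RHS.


V = H^1(0, 5/3) (no boundary constraint on v; u is determined up to an additive constant); weak form: ∫_0^5/3 u'v' dx = ∫_0^5/3 (3*cos(12*π*x/5)) v dx for all v ∈ V.

Multiply both sides by a test function v and integrate from 0 to 5/3:
  ∫_0^5/3 −u''(x) v(x) dx = ∫_0^5/3 f(x) v(x) dx.
Integrate the LHS by parts once:
  ∫_0^5/3 −u'' v dx = −[u'(x) v(x)]_0^5/3 + ∫_0^5/3 u'(x) v'(x) dx.
Thus ∫_0^5/3 u'(x) v'(x) dx = ∫_0^5/3 f(x) v(x) dx + [u'(x) v(x)]_0^5/3.
Choose V so that boundary terms are either known or forced to vanish.
u has homogeneous Neumann: u'(0) = u'(5/3) = 0. So [u' v]_0^5/3 = 0·v(5/3) − 0·v(0) = 0 for any v; take V = H^1(0, 5/3).
Weak formulation: find u (satisfying any essential BC) such that ∫_0^5/3 u'(x) v'(x) dx = ∫_0^5/3 f v dx for all v ∈ V (homogeneous Neumann, so boundary terms vanish).
Substituting f(x) = 3*cos(12*π*x/5), the right-hand side is ∫_0^5/3 (3*cos(12*π*x/5)) v dx.
Compatibility check (pure Neumann): taking v ≡ 1 ∈ V gives 0 = ∫_0^5/3 f dx + (0) − (0), i.e. ∫_0^5/3 f dx must equal u'(0) − u'(5/3) = 0. Indeed ∫_0^5/3 (3*cos(12*π*x/5)) dx = 0, so the data are compatible. The solution is then unique only up to an additive constant (fix it e.g. by requiring ∫_0^5/3 u dx = 0).


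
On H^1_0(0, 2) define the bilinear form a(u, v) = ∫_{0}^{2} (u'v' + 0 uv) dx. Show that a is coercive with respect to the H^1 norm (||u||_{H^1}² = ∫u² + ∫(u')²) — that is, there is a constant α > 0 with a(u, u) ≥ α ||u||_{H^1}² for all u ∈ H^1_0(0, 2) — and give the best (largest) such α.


α = π^2/(4 + π^2)

Coercivity of a(·,·) on H^1_0(0, 2) means a(u, u) ≥ α ||u||_{H^1}² for every u ∈ H^1_0.
The interval has length L = 2, and Poincaré/coercivity depend only on L. Here a(u, u) = ∫(u')² + (0)·∫u².
Here c = 0, so a(u,u) = ∫(u')² alone. The condition a(u,u) ≥ α||u||_{H^1}² reads (1−α)∫(u')² ≥ (α−c)∫u². Any admissible α is ≤ 1 (rapidly oscillating u have ∫u²/∫(u')² → 0), and α = 1 would force 0 ≥ (1−c)∫u², impossible since c < 1; so 1−α > 0. By the sharp Poincaré inequality on H^1_0 of an interval of length L, ∫(u')² ≥ (π/L)²∫u² with equality for the first sine mode sin(π(x−x₀)/L) (x₀ the left endpoint), so the inequality holds for all u iff (1−α)(π/L)² ≥ α − c, i.e. α ≤ ((π/L)² + c)/((π/L)² + 1) = (1 + c(L/π)²)/(1 + (L/π)²). (Direct route, valid since c ≤ 0: Poincaré gives c∫u² ≥ c(L/π)²∫(u')², so a(u,u) ≥ (1 + c(L/π)²)∫(u')², while ||u||_{H^1}² ≤ (1 + (L/π)²)∫(u')²; dividing yields the same α.) With (π/L)² = π^2/4 and c = 0, the largest admissible constant is α = ((π/L)² + c)/((π/L)² + 1).
Simplifying, α = π^2/(4 + π^2).


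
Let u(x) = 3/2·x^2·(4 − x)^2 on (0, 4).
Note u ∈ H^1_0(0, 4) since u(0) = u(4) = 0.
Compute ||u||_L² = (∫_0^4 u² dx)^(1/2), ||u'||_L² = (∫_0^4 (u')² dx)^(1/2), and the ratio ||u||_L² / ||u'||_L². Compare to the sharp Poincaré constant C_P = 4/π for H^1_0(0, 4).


||u||_L² / ||u'||_L² = 2*sqrt(3)/3 < C_P = 4/π.

u(x) = 3/2·x^2·(4 − x)^2, so u'(x) = 6*x*(x - 4)*(x - 2).
u(x) = 3/2·x^2·(4 − x)^2 vanishes at x = 0 and x = 4, so u ∈ H^1_0(0, 4). Differentiate via the product rule and integrate the resulting polynomials term by term.
  ∫_0^4 u² dx = ∫_0^4 (9*x^8/4 - 36*x^7 + 216*x^6 - 576*x^5 + 576*x^4) dx. Term by term:
    ∫_0^4 9*x^8/4 dx = 65536;  ∫_0^4 -36*x^7 dx = -294912;  ∫_0^4 216*x^6 dx = 3538944/7;
    ∫_0^4 -576*x^5 dx = -393216;  ∫_0^4 576*x^4 dx = 589824/5.
  Sum: 65536 − 294912 + 3538944/7 − 393216 + 589824/5 = 32768/35.
  ∫_0^4 (u')² dx = ∫_0^4 (36*x^6 - 432*x^5 + 1872*x^4 - 3456*x^3 + 2304*x^2) dx. Term by term:
    ∫_0^4 36*x^6 dx = 589824/7;  ∫_0^4 -432*x^5 dx = -294912;  ∫_0^4 1872*x^4 dx = 1916928/5;
    ∫_0^4 -3456*x^3 dx = -221184;  ∫_0^4 2304*x^2 dx = 49152.
  Sum: 589824/7 − 294912 + 1916928/5 − 221184 + 49152 = 24576/35.
∫_0^4 u² dx = 32768/35, so ||u||_L² = 128*sqrt(70)/35.
∫_0^4 (u')² dx = 24576/35, so ||u'||_L² = 64*sqrt(210)/35.
Ratio ||u||_L² / ||u'||_L² = 2*sqrt(3)/3.
Sharp Poincaré constant on H^1_0(0, 4) is C_P = L/π = 4/π, achieved by sin(π/4·x).
A polynomial bump cannot attain the sharp Poincaré constant (only the first sine eigenfunction does), so the ratio is strictly less than C_P, consistent with ||u||_L² ≤ C_P ||u'||_L².


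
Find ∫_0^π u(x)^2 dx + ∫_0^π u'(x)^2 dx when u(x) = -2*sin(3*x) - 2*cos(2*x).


||u||_{H^1(0,π)}^2 = 48 + 30*π

u'(x) = 4*sin(2*x) - 6*cos(3*x).
Expand u² and (u')² and integrate term by term on (0, π), using: for integers n ≥ 1, ∫_0^π sin²(nx) dx = ∫_0^π cos²(nx) dx = π/2; for n ≠ n', ∫_0^π sin(nx)sin(n'x) dx = ∫_0^π cos(nx)cos(n'x) dx = 0; and by product-to-sum, ∫_0^π sin(nx)cos(n'x) dx = ½∫_0^π [sin((n+n')x) + sin((n−n')x)] dx, which is 0 when n+n' is even and 2n/(n²−n'²) when n+n' is odd (it need not vanish on (0, π)).
  u² squared terms: (-2)²·∫cos(2x)² dx = 4·π/2 = 2*π;  (-2)²·∫sin(3x)² dx = 4·π/2 = 2*π.
  u² cross terms: 2·(-2)·(-2)·∫cos(2x)·sin(3x) dx = 8·(6/5) = 48/5.
  So ∫_0^π u² dx = 2*π + 2*π + 48/5 = 48/5 + 4*π.
  (u')² squared terms: (-6)²·∫cos(3x)² dx = 36·π/2 = 18*π;  (4)²·∫sin(2x)² dx = 16·π/2 = 8*π.
  (u')² cross terms: 2·(-6)·(4)·∫cos(3x)·sin(2x) dx = -48·(-4/5) = 192/5.
  So ∫_0^π (u')² dx = 18*π + 8*π + 192/5 = 192/5 + 26*π.
||u||_{H^1}^2 = (48/5 + 4*π) + (192/5 + 26*π) = 48 + 30*π.


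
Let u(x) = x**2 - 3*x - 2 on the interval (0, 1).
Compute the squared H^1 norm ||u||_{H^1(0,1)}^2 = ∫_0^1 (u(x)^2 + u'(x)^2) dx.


||u||_{H^1}^2 = 147/10

The H^1 norm (squared) on an interval (0, L) is
  ||u||_{H^1}^2 = ∫_0^L u(x)^2 dx + ∫_0^L u'(x)^2 dx.
Compute u'(x) = 2*x - 3.
Then u(x)^2 = x**4 - 6*x**3 + 5*x**2 + 12*x + 4 and u'(x)^2 = 4*x**2 - 12*x + 9.
Integrate each monomial from 0 to 1 using ∫_0^1 c·x^n dx = c·1^(n+1)/(n+1):
  ∫_0^1 u(x)^2 dx = ∫_0^1 (x^4 - 6*x^3 + 5*x^2 + 12*x + 4) dx. Term by term:
    ∫_0^1 x^4 dx = 1/5;  ∫_0^1 -6*x^3 dx = -3/2;  ∫_0^1 5*x^2 dx = 5/3;
    ∫_0^1 12*x dx = 6;  ∫_0^1 4 dx = 4.
  Sum: 1/5 − 3/2 + 5/3 + 6 + 4 = 311/30.
  ∫_0^1 u'(x)^2 dx = ∫_0^1 (4*x^2 - 12*x + 9) dx. Term by term:
    ∫_0^1 4*x^2 dx = 4/3;  ∫_0^1 -12*x dx = -6;  ∫_0^1 9 dx = 9.
  Sum: 4/3 − 6 + 9 = 13/3.
Adding: ||u||_{H^1}^2 = 311/30 + 13/3 = 147/10.


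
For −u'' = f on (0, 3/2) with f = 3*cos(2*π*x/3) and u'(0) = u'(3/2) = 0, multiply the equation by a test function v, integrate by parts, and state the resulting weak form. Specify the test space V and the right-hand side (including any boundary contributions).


V = H^1(0, 3/2) (no boundary constraint on v; u is determined up to an additive constant); weak form: ∫_0^3/2 u'v' dx = ∫_0^3/2 (3*cos(2*π*x/3)) v dx for all v ∈ V.

Multiply both sides by a test function v and integrate from 0 to 3/2:
  ∫_0^3/2 −u''(x) v(x) dx = ∫_0^3/2 f(x) v(x) dx.
Integrate the LHS by parts once:
  ∫_0^3/2 −u'' v dx = −[u'(x) v(x)]_0^3/2 + ∫_0^3/2 u'(x) v'(x) dx.
Thus ∫_0^3/2 u'(x) v'(x) dx = ∫_0^3/2 f(x) v(x) dx + [u'(x) v(x)]_0^3/2.
Choose V so that boundary terms are either known or forced to vanish.
u has homogeneous Neumann: u'(0) = u'(3/2) = 0. So [u' v]_0^3/2 = 0·v(3/2) − 0·v(0) = 0 for any v; take V = H^1(0, 3/2).
Weak formulation: find u (satisfying any essential BC) such that ∫_0^3/2 u'(x) v'(x) dx = ∫_0^3/2 f v dx for all v ∈ V (homogeneous Neumann, so boundary terms vanish).
Substituting f(x) = 3*cos(2*π*x/3), the right-hand side is ∫_0^3/2 (3*cos(2*π*x/3)) v dx.
Compatibility check (pure Neumann): taking v ≡ 1 ∈ V gives 0 = ∫_0^3/2 f dx + (0) − (0), i.e. ∫_0^3/2 f dx must equal u'(0) − u'(3/2) = 0. Indeed ∫_0^3/2 (3*cos(2*π*x/3)) dx = 0, so the data are compatible. The solution is then unique only up to an additive constant (fix it e.g. by requiring ∫_0^3/2 u dx = 0).


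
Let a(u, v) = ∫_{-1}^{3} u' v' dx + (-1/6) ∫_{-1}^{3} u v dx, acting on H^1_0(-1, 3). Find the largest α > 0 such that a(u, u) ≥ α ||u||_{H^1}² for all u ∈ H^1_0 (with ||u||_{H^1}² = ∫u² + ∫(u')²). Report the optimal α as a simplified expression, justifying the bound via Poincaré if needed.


α = (-8/3 + π^2)/(π^2 + 16)

Coercivity of a(·,·) on H^1_0(-1, 3) means a(u, u) ≥ α ||u||_{H^1}² for every u ∈ H^1_0.
The interval has length L = 4, and Poincaré/coercivity depend only on L. Here a(u, u) = ∫(u')² + (-1/6)·∫u².
Here c = -1/6 < 0 with |c| < (π/L)² = π^2/16, so coercivity still holds. The condition a(u,u) ≥ α||u||_{H^1}² reads (1−α)∫(u')² ≥ (α−c)∫u². Any admissible α is ≤ 1 (rapidly oscillating u have ∫u²/∫(u')² → 0), and α = 1 would force 0 ≥ (1−c)∫u², impossible since c < 1; so 1−α > 0. By the sharp Poincaré inequality on H^1_0 of an interval of length L, ∫(u')² ≥ (π/L)²∫u² with equality for the first sine mode sin(π(x−x₀)/L) (x₀ the left endpoint), so the inequality holds for all u iff (1−α)(π/L)² ≥ α − c, i.e. α ≤ ((π/L)² + c)/((π/L)² + 1) = (1 + c(L/π)²)/(1 + (L/π)²). (Direct route, valid since c ≤ 0: Poincaré gives c∫u² ≥ c(L/π)²∫(u')², so a(u,u) ≥ (1 + c(L/π)²)∫(u')², while ||u||_{H^1}² ≤ (1 + (L/π)²)∫(u')²; dividing yields the same α.) With (π/L)² = π^2/16 and c = -1/6, the largest admissible constant is α = ((π/L)² + c)/((π/L)² + 1).
Simplifying, α = (-8/3 + π^2)/(π^2 + 16).


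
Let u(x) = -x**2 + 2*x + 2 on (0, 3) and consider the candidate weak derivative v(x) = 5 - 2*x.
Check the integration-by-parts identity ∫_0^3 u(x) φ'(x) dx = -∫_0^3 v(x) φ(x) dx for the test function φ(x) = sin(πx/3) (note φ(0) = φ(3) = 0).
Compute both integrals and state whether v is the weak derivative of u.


LHS = 6/π, RHS = -12/π. No, v is not the weak derivative of u.

u(x) = -x**2 + 2*x + 2, classical derivative u'(x) = 2 - 2*x.
φ(x) = sin(πx/3), so φ'(x) = π*cos(π*x/3)/3.
Note φ(0) = φ(3) = 0, so the boundary term u·φ vanishes.
LHS = ∫_0^3 u(x) φ'(x) dx = ∫_0^3 (-π*x^2*cos(π*x/3)/3 + 2*π*x*cos(π*x/3)/3 + 2*π*cos(π*x/3)/3) dx. Term by term:
  ∫_0^3 2*π*cos(π*x/3)/3 dx = 0;  ∫_0^3 -π*x^2*cos(π*x/3)/3 dx = 18/π;  ∫_0^3 2*π*x*cos(π*x/3)/3 dx = -12/π.
Sum: 0 + 18/π − 12/π = 6/π.
So LHS = 6/π.
∫_0^3 v(x) φ(x) dx = ∫_0^3 (-2*x*sin(π*x/3) + 5*sin(π*x/3)) dx. Term by term:
  ∫_0^3 5*sin(π*x/3) dx = 30/π;  ∫_0^3 -2*x*sin(π*x/3) dx = -18/π.
Sum: 30/π − 18/π = 12/π.
So RHS = -∫_0^3 v(x) φ(x) dx = -12/π.
LHS − RHS = 18/π ≠ 0, so the identity fails.
(For a valid weak derivative the identity must hold for EVERY test function, in particular this one. The failure shows v is NOT the weak derivative of u.)
Correct weak derivative would be u'(x) = 2 - 2*x.


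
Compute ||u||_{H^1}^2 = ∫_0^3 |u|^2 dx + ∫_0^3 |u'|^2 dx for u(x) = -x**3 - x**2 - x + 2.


||u||_{H^1}^2 = 99339/70

The H^1 norm (squared) on an interval (0, L) is
  ||u||_{H^1}^2 = ∫_0^L u(x)^2 dx + ∫_0^L u'(x)^2 dx.
Compute u'(x) = -3*x**2 - 2*x - 1.
Then u(x)^2 = x**6 + 2*x**5 + 3*x**4 - 2*x**3 - 3*x**2 - 4*x + 4 and u'(x)^2 = 9*x**4 + 12*x**3 + 10*x**2 + 4*x + 1.
Integrate each monomial from 0 to 3 using ∫_0^3 c·x^n dx = c·3^(n+1)/(n+1):
  ∫_0^3 u(x)^2 dx = ∫_0^3 (x^6 + 2*x^5 + 3*x^4 - 2*x^3 - 3*x^2 - 4*x + 4) dx. Term by term:
    ∫_0^3 x^6 dx = 2187/7;  ∫_0^3 2*x^5 dx = 243;  ∫_0^3 3*x^4 dx = 729/5;
    ∫_0^3 -2*x^3 dx = -81/2;  ∫_0^3 -3*x^2 dx = -27;  ∫_0^3 -4*x dx = -18;
    ∫_0^3 4 dx = 12.
  Sum: 2187/7 + 243 + 729/5 − 81/2 − 27 − 18 + 12 = 43941/70.
  ∫_0^3 u'(x)^2 dx = ∫_0^3 (9*x^4 + 12*x^3 + 10*x^2 + 4*x + 1) dx. Term by term:
    ∫_0^3 9*x^4 dx = 2187/5;  ∫_0^3 12*x^3 dx = 243;  ∫_0^3 10*x^2 dx = 90;
    ∫_0^3 4*x dx = 18;  ∫_0^3 1 dx = 3.
  Sum: 2187/5 + 243 + 90 + 18 + 3 = 3957/5.
Adding: ||u||_{H^1}^2 = 43941/70 + 3957/5 = 99339/70.


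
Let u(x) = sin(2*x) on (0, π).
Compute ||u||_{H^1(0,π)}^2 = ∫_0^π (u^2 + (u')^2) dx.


||u||_{H^1(0,π)}^2 = 5*π/2

u'(x) = 2*cos(2*x).
Expand u² and (u')² and integrate term by term on (0, π), using: for integers n ≥ 1, ∫_0^π sin²(nx) dx = ∫_0^π cos²(nx) dx = π/2; for n ≠ n', ∫_0^π sin(nx)sin(n'x) dx = ∫_0^π cos(nx)cos(n'x) dx = 0; and by product-to-sum, ∫_0^π sin(nx)cos(n'x) dx = ½∫_0^π [sin((n+n')x) + sin((n−n')x)] dx, which is 0 when n+n' is even and 2n/(n²−n'²) when n+n' is odd (it need not vanish on (0, π)).
  u² squared terms: (1)²·∫sin(2x)² dx = 1·π/2 = π/2.
  So ∫_0^π u² dx = π/2.
  (u')² squared terms: (2)²·∫cos(2x)² dx = 4·π/2 = 2*π.
  So ∫_0^π (u')² dx = 2*π.
||u||_{H^1}^2 = (π/2) + (2*π) = 5*π/2.


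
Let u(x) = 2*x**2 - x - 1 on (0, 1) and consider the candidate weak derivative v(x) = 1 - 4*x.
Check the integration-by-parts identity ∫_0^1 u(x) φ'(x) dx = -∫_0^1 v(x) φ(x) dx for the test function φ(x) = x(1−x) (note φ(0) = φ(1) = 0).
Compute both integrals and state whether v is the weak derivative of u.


LHS = -1/6, RHS = 1/6. No, v is not the weak derivative of u.

u(x) = 2*x**2 - x - 1, classical derivative u'(x) = 4*x - 1.
φ(x) = x(1−x), so φ'(x) = 1 - 2*x.
Note φ(0) = φ(1) = 0, so the boundary term u·φ vanishes.
LHS = ∫_0^1 u(x) φ'(x) dx = ∫_0^1 (-4*x^3 + 4*x^2 + x - 1) dx. Term by term:
  ∫_0^1 -4*x^3 dx = -1;  ∫_0^1 4*x^2 dx = 4/3;  ∫_0^1 x dx = 1/2;
  ∫_0^1 -1 dx = -1.
Sum: -1 + 4/3 + 1/2 − 1 = -1/6.
So LHS = -1/6.
∫_0^1 v(x) φ(x) dx = ∫_0^1 (4*x^3 - 5*x^2 + x) dx. Term by term:
  ∫_0^1 4*x^3 dx = 1;  ∫_0^1 -5*x^2 dx = -5/3;  ∫_0^1 x dx = 1/2.
Sum: 1 − 5/3 + 1/2 = -1/6.
So RHS = -∫_0^1 v(x) φ(x) dx = 1/6.
LHS − RHS = -1/3 ≠ 0, so the identity fails.
(For a valid weak derivative the identity must hold for EVERY test function, in particular this one. The failure shows v is NOT the weak derivative of u.)
Correct weak derivative would be u'(x) = 4*x - 1.


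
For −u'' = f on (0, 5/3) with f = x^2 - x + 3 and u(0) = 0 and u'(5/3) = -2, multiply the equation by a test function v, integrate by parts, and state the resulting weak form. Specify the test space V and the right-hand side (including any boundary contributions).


V = {v ∈ H^1(0, 5/3) : v(0) = 0} (test functions vanish at x = 0 where u is specified); weak form: ∫_0^5/3 u'v' dx = ∫_0^5/3 (x^2 - x + 3) v dx − 2·v(5/3) for all v ∈ V.

Multiply both sides by a test function v and integrate from 0 to 5/3:
  ∫_0^5/3 −u''(x) v(x) dx = ∫_0^5/3 f(x) v(x) dx.
Integrate the LHS by parts once:
  ∫_0^5/3 −u'' v dx = −[u'(x) v(x)]_0^5/3 + ∫_0^5/3 u'(x) v'(x) dx.
Thus ∫_0^5/3 u'(x) v'(x) dx = ∫_0^5/3 f(x) v(x) dx + [u'(x) v(x)]_0^5/3.
Choose V so that boundary terms are either known or forced to vanish.
Mixed BC: u(0) = 0 (Dirichlet) and u'(5/3) = -2 (Neumann). Define V = {v ∈ H^1(0, 5/3) : v(0) = 0}. Then [u' v]_0^5/3 = u'(5/3)·v(5/3) − u'(0)·0 = − 2·v(5/3).
Weak formulation: find u (satisfying any essential BC) such that ∫_0^5/3 u'(x) v'(x) dx = ∫_0^5/3 f v dx − 2·v(5/3) for all v ∈ V (Dirichlet at 0 absorbed into V; Neumann datum at x = 5/3 contributes the boundary term).
Substituting f(x) = x^2 - x + 3, the right-hand side is ∫_0^5/3 (x^2 - x + 3) v dx − 2·v(5/3).


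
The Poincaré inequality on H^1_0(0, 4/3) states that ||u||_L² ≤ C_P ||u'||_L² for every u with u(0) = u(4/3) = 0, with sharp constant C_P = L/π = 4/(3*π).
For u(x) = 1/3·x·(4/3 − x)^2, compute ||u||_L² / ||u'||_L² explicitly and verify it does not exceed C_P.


||u||_L² / ||u'||_L² = 2*sqrt(14)/21 < C_P = 4/(3*π).

u(x) = 1/3·x·(4/3 − x)^2, so u'(x) = (3*x - 4)*(9*x - 4)/27.
u(x) = 1/3·x·(4/3 − x)^2 vanishes at x = 0 and x = 4/3, so u ∈ H^1_0(0, 4/3). Differentiate via the product rule and integrate the resulting polynomials term by term.
  ∫_0^4/3 u² dx = ∫_0^4/3 (x^6/9 - 16*x^5/27 + 32*x^4/27 - 256*x^3/243 + 256*x^2/729) dx. Term by term:
    ∫_0^4/3 x^6/9 dx = 16384/137781;  ∫_0^4/3 -16*x^5/27 dx = -32768/59049;  ∫_0^4/3 32*x^4/27 dx = 32768/32805;
    ∫_0^4/3 -256*x^3/243 dx = -16384/19683;  ∫_0^4/3 256*x^2/729 dx = 16384/59049.
  Sum: 16384/137781 − 32768/59049 + 32768/32805 − 16384/19683 + 16384/59049 = 16384/2066715.
  ∫_0^4/3 (u')² dx = ∫_0^4/3 (x^4 - 32*x^3/9 + 352*x^2/81 - 512*x/243 + 256/729) dx. Term by term:
    ∫_0^4/3 x^4 dx = 1024/1215;  ∫_0^4/3 -32*x^3/9 dx = -2048/729;  ∫_0^4/3 352*x^2/81 dx = 22528/6561;
    ∫_0^4/3 -512*x/243 dx = -4096/2187;  ∫_0^4/3 256/729 dx = 1024/2187.
  Sum: 1024/1215 − 2048/729 + 22528/6561 − 4096/2187 + 1024/2187 = 2048/32805.
∫_0^4/3 u² dx = 16384/2066715, so ||u||_L² = 128*sqrt(35)/8505.
∫_0^4/3 (u')² dx = 2048/32805, so ||u'||_L² = 32*sqrt(10)/405.
Ratio ||u||_L² / ||u'||_L² = 2*sqrt(14)/21.
Sharp Poincaré constant on H^1_0(0, 4/3) is C_P = L/π = 4/(3*π), achieved by sin(3*π/4·x).
A polynomial bump cannot attain the sharp Poincaré constant (only the first sine eigenfunction does), so the ratio is strictly less than C_P, consistent with ||u||_L² ≤ C_P ||u'||_L².
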